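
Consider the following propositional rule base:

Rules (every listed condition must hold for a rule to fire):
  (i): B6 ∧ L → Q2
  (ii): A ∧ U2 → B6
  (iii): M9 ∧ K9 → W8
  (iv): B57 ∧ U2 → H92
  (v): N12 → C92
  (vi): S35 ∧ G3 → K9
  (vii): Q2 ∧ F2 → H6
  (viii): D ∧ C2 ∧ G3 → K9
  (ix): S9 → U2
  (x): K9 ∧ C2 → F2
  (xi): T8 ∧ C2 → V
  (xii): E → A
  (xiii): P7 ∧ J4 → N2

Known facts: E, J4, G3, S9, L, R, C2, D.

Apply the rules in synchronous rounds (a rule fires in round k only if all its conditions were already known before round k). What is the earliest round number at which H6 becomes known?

4

Round 1 — (viii), (ix), (xii), derive K9, U2, A.
Round 2 — (ii), (x), derive B6, F2.
Round 3 — (i), derive Q2.
Round 4 — (vii), derive H6.
H6 first appears in round 4.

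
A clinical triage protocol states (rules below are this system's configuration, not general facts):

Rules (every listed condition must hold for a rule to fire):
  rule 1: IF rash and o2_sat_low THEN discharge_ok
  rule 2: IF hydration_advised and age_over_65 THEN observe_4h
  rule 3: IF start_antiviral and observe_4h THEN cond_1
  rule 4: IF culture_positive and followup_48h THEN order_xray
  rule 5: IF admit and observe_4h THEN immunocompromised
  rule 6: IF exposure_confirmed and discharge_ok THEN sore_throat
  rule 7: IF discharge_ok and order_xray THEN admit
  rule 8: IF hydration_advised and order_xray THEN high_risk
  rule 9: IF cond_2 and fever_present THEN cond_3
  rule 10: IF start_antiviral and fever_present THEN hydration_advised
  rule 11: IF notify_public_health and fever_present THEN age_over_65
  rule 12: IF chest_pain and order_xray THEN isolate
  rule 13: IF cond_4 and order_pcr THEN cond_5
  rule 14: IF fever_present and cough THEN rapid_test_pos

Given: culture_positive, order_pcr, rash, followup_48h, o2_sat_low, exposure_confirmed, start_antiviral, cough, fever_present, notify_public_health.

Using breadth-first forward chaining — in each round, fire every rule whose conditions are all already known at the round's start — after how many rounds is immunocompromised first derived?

3

Round 1: rule 1 [IF rash and o2_sat_low THEN discharge_ok]; rule 4 [IF culture_positive and followup_48h THEN order_xray]; rule 10 [IF start_antiviral and fever_present THEN hydration_advised]; rule 11 [IF notify_public_health and fever_present THEN age_over_65]; rule 14 [IF fever_present and cough THEN rapid_test_pos]. Adds discharge_ok, order_xray, hydration_advised, age_over_65, rapid_test_pos.
Round 2: rule 2 [IF hydration_advised and age_over_65 THEN observe_4h]; rule 6 [IF exposure_confirmed and discharge_ok THEN sore_throat]; rule 7 [IF discharge_ok and order_xray THEN admit]; rule 8 [IF hydration_advised and order_xray THEN high_risk]. Adds observe_4h, sore_throat, admit, high_risk.
Round 3: rule 3 [IF start_antiviral and observe_4h THEN cond_1]; rule 5 [IF admit and observe_4h THEN immunocompromised]. Adds cond_1, immunocompromised.
immunocompromised first appears in round 3.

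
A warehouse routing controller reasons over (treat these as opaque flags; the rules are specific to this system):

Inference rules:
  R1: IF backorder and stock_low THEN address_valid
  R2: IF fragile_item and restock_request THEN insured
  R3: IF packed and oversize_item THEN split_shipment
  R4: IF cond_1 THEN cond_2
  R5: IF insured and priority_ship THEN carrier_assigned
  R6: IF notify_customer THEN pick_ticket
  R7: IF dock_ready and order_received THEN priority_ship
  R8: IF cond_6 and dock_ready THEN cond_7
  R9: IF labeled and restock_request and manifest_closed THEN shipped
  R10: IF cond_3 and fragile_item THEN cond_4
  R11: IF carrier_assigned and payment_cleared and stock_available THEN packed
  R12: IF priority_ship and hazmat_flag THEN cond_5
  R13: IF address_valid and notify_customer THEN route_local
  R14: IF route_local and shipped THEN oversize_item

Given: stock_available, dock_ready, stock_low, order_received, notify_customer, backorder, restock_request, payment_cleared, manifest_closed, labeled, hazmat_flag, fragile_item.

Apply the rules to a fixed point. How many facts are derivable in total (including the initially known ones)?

23

Round 1 fires R1, R2, R6, R7, R9, giving address_valid, insured, pick_ticket, priority_ship, shipped.
Round 2 fires R5, R12, R13, giving carrier_assigned, cond_5, route_local.
Round 3 fires R11, R14, giving packed, oversize_item.
Round 4 fires R3, giving split_shipment.
Closure: {address_valid, backorder, carrier_assigned, cond_5, dock_ready, fragile_item, hazmat_flag, insured, labeled, manifest_closed, notify_customer, order_received, oversize_item, packed, payment_cleared, pick_ticket, priority_ship, restock_request, route_local, shipped, split_shipment, stock_available, stock_low} — 23 facts.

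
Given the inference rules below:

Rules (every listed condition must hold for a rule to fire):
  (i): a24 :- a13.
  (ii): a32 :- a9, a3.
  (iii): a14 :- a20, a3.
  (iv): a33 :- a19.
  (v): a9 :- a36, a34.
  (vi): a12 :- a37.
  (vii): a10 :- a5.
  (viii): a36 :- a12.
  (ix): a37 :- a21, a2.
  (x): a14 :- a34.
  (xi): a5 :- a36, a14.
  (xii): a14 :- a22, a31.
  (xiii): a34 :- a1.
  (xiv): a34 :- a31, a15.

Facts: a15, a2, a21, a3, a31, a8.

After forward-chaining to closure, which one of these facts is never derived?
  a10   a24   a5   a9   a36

a24

Round 1 fires (ix), (xiv), giving a37, a34.
Round 2 fires (vi), (x), giving a12, a14.
Round 3 fires (viii), giving a36.
Round 4 fires (v), (xi), giving a9, a5.
Round 5 fires (ii), (vii), giving a32, a10.
Derived: a36 (round 3), a10 (round 5), a5 (round 4), a9 (round 4). a24 never appears in any round.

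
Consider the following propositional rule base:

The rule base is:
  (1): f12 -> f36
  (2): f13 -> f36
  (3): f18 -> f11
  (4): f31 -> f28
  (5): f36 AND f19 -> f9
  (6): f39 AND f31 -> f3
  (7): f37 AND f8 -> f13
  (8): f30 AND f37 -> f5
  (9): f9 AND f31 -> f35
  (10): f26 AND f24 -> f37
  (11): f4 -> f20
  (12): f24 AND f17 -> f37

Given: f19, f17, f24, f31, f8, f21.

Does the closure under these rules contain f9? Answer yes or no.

yes

Round 1: (4) [f31 -> f28]; (12) [f24 AND f17 -> f37]. New: f28, f37.
Round 2: (7) [f37 AND f8 -> f13]. New: f13.
Round 3: (2) [f13 -> f36]. New: f36.
Round 4: (5) [f36 AND f19 -> f9]. New: f9.
Round 5: (9) [f9 AND f31 -> f35]. New: f35.
f9 appears in round 4, so it is derivable.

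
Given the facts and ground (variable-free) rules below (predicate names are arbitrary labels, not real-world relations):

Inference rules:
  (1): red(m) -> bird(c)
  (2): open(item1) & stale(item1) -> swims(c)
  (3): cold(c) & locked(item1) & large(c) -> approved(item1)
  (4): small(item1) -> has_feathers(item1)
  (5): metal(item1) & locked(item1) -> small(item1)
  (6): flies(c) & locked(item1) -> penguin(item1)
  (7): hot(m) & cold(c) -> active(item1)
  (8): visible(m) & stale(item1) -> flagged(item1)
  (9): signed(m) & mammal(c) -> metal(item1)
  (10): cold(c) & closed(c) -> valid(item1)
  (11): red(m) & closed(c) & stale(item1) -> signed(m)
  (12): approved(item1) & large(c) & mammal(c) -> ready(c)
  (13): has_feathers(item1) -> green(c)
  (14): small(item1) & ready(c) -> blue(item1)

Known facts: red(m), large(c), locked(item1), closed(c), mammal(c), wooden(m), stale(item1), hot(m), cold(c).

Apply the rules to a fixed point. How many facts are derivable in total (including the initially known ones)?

20

Round 1 — (1), (3), (7), (10), (11), derive bird(c), approved(item1), active(item1), valid(item1), signed(m).
Round 2 — (9), (12), derive metal(item1), ready(c).
Round 3 — (5), derive small(item1).
Round 4 — (4), (14), derive has_feathers(item1), blue(item1).
Round 5 — (13), derive green(c).
Closure: {active(item1), approved(item1), bird(c), blue(item1), closed(c), cold(c), green(c), has_feathers(item1), hot(m), large(c), locked(item1), mammal(c), metal(item1), ready(c), red(m), signed(m), small(item1), stale(item1), valid(item1), wooden(m)} — 20 facts.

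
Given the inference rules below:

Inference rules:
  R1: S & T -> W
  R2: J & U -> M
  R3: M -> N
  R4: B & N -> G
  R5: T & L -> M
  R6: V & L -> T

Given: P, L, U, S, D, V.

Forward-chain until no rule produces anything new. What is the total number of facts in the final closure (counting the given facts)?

Round 1: R6 [V & L -> T]. Adds T.
Round 2: R1 [S & T -> W]; R5 [T & L -> M]. Adds W, M.
Round 3: R3 [M -> N]. Adds N.
Closure: {D, L, M, N, P, S, T, U, V, W} — 10 facts.

10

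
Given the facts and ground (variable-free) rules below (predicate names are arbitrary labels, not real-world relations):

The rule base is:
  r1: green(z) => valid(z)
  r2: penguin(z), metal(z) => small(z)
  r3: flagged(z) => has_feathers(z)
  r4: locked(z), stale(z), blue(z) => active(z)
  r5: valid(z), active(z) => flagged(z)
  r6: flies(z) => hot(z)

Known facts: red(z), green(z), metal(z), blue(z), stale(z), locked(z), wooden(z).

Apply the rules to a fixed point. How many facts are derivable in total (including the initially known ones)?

11

Round 1: r1 [green(z) => valid(z)]; r4 [locked(z), stale(z), blue(z) => active(z)]. Adds valid(z), active(z).
Round 2: r5 [valid(z), active(z) => flagged(z)]. Adds flagged(z).
Round 3: r3 [flagged(z) => has_feathers(z)]. Adds has_feathers(z).
Closure: {active(z), blue(z), flagged(z), green(z), has_feathers(z), locked(z), metal(z), red(z), stale(z), valid(z), wooden(z)} — 11 facts.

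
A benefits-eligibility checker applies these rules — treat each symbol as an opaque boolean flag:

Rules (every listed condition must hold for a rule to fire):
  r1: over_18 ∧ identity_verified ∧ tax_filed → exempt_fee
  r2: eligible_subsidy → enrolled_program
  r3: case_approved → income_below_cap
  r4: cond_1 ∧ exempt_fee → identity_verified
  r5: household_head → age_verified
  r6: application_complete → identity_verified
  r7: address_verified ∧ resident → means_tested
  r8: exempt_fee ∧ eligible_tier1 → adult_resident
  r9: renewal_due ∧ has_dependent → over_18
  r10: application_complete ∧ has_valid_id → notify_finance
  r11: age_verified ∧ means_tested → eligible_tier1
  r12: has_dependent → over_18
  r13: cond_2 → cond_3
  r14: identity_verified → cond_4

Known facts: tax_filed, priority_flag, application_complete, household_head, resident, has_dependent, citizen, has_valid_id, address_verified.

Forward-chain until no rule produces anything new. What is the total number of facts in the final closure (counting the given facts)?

Round 1: r5 [household_head → age_verified]; r6 [application_complete → identity_verified]; r7 [address_verified ∧ resident → means_tested]; r10 [application_complete ∧ has_valid_id → notify_finance]; r12 [has_dependent → over_18]. Adds age_verified, identity_verified, means_tested, notify_finance, over_18.
Round 2: r1 [over_18 ∧ identity_verified ∧ tax_filed → exempt_fee]; r11 [age_verified ∧ means_tested → eligible_tier1]; r14 [identity_verified → cond_4]. Adds exempt_fee, eligible_tier1, cond_4.
Round 3: r8 [exempt_fee ∧ eligible_tier1 → adult_resident]. Adds adult_resident.
Closure: {address_verified, adult_resident, age_verified, application_complete, citizen, cond_4, eligible_tier1, exempt_fee, has_dependent, has_valid_id, household_head, identity_verified, means_tested, notify_finance, over_18, priority_flag, resident, tax_filed} — 18 facts.

18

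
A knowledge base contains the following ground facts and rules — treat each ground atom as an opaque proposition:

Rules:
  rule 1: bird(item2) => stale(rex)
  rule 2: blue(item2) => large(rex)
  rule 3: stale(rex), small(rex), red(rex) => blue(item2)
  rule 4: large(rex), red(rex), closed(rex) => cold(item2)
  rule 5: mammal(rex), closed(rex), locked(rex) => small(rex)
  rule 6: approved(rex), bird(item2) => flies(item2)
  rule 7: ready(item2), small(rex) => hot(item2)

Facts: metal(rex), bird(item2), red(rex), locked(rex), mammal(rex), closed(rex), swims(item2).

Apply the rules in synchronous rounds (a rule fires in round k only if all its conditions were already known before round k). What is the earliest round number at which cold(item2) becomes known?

Round 1: rule 1 [bird(item2) => stale(rex)]; rule 5 [mammal(rex), closed(rex), locked(rex) => small(rex)]. New: stale(rex), small(rex).
Round 2: rule 3 [stale(rex), small(rex), red(rex) => blue(item2)]. New: blue(item2).
Round 3: rule 2 [blue(item2) => large(rex)]. New: large(rex).
Round 4: rule 4 [large(rex), red(rex), closed(rex) => cold(item2)]. New: cold(item2).
cold(item2) first appears in round 4.

4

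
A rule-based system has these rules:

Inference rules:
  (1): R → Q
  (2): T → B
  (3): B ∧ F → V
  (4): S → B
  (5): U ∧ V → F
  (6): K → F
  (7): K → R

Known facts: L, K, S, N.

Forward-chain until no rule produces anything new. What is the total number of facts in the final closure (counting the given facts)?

Round 1 — (4), (6), (7), derive B, F, R.
Round 2 — (1), (3), derive Q, V.
Closure: {B, F, K, L, N, Q, R, S, V} — 9 facts.

9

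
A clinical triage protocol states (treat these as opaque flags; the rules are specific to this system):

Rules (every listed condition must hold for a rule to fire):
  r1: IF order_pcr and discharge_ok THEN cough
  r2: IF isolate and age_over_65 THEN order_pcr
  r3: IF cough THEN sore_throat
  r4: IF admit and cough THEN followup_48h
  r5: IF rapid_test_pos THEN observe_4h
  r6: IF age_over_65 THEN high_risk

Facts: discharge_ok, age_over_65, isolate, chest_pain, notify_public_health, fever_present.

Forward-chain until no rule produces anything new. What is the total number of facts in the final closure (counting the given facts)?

10

Round 1 — r2, r6, derive order_pcr, high_risk.
Round 2 — r1, derive cough.
Round 3 — r3, derive sore_throat.
Closure: {age_over_65, chest_pain, cough, discharge_ok, fever_present, high_risk, isolate, notify_public_health, order_pcr, sore_throat} — 10 facts.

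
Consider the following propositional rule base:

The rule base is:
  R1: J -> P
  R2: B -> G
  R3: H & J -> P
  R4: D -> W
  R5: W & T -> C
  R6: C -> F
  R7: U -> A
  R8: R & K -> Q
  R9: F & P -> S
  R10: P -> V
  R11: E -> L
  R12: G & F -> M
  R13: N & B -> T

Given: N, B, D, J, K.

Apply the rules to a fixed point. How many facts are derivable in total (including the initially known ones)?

14

[1] R1 [J -> P]; R2 [B -> G]; R4 [D -> W]; R13 [N & B -> T]. ⇒ new: P, G, W, T.
[2] R5 [W & T -> C]; R10 [P -> V]. ⇒ new: C, V.
[3] R6 [C -> F]. ⇒ new: F.
[4] R9 [F & P -> S]; R12 [G & F -> M]. ⇒ new: S, M.
Closure: {B, C, D, F, G, J, K, M, N, P, S, T, V, W} — 14 facts.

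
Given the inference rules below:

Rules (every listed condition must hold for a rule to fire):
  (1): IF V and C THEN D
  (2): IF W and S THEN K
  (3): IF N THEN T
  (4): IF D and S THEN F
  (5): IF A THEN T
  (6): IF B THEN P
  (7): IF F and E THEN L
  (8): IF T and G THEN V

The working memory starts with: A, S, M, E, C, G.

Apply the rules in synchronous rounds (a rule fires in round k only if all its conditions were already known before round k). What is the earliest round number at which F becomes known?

4

Round 1: (5) [IF A THEN T]. Adds T.
Round 2: (8) [IF T and G THEN V]. Adds V.
Round 3: (1) [IF V and C THEN D]. Adds D.
Round 4: (4) [IF D and S THEN F]. Adds F.
F first appears in round 4.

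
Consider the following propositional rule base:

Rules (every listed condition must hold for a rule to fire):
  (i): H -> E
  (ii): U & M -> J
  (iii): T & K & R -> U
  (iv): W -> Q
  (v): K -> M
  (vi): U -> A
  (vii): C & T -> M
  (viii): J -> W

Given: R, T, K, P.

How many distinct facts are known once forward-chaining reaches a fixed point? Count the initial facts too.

[1] (iii) [T & K & R -> U]; (v) [K -> M]. ⇒ new: U, M.
[2] (ii) [U & M -> J]; (vi) [U -> A]. ⇒ new: J, A.
[3] (viii) [J -> W]. ⇒ new: W.
[4] (iv) [W -> Q]. ⇒ new: Q.
Closure: {A, J, K, M, P, Q, R, T, U, W} — 10 facts.

10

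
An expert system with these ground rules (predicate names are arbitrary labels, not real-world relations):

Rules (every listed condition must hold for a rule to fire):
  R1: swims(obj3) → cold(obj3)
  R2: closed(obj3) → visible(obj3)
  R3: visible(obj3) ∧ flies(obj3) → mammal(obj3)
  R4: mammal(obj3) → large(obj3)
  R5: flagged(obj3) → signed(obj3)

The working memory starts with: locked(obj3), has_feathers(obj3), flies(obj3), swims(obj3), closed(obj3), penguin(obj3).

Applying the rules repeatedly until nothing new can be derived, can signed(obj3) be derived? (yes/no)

no

Round 1: R1 [swims(obj3) → cold(obj3)]; R2 [closed(obj3) → visible(obj3)]. New: cold(obj3), visible(obj3).
Round 2: R3 [visible(obj3) ∧ flies(obj3) → mammal(obj3)]. New: mammal(obj3).
Round 3: R4 [mammal(obj3) → large(obj3)]. New: large(obj3).
Fixed point reached. signed(obj3) is concluded only by R5; R5 needs flagged(obj3) (never derived).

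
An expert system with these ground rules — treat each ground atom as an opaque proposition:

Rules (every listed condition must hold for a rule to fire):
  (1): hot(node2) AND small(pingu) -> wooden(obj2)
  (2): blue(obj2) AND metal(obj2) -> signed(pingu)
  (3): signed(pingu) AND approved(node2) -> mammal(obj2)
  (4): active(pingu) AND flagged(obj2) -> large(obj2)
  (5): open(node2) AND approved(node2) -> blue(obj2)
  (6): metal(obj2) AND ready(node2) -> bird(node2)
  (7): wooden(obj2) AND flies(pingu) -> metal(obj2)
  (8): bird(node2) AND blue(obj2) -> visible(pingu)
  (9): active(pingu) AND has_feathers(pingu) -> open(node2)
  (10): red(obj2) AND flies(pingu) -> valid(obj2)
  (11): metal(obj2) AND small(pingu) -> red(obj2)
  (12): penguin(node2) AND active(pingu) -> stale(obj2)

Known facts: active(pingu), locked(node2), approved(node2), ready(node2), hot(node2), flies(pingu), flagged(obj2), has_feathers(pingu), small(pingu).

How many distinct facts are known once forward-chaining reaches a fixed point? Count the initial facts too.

Round 1: (1) [hot(node2) AND small(pingu) -> wooden(obj2)]; (4) [active(pingu) AND flagged(obj2) -> large(obj2)]; (9) [active(pingu) AND has_feathers(pingu) -> open(node2)]. New: wooden(obj2), large(obj2), open(node2).
Round 2: (5) [open(node2) AND approved(node2) -> blue(obj2)]; (7) [wooden(obj2) AND flies(pingu) -> metal(obj2)]. New: blue(obj2), metal(obj2).
Round 3: (2) [blue(obj2) AND metal(obj2) -> signed(pingu)]; (6) [metal(obj2) AND ready(node2) -> bird(node2)]; (11) [metal(obj2) AND small(pingu) -> red(obj2)]. New: signed(pingu), bird(node2), red(obj2).
Round 4: (3) [signed(pingu) AND approved(node2) -> mammal(obj2)]; (8) [bird(node2) AND blue(obj2) -> visible(pingu)]; (10) [red(obj2) AND flies(pingu) -> valid(obj2)]. New: mammal(obj2), visible(pingu), valid(obj2).
Closure: {active(pingu), approved(node2), bird(node2), blue(obj2), flagged(obj2), flies(pingu), has_feathers(pingu), hot(node2), large(obj2), locked(node2), mammal(obj2), metal(obj2), open(node2), ready(node2), red(obj2), signed(pingu), small(pingu), valid(obj2), visible(pingu), wooden(obj2)} — 20 facts.

20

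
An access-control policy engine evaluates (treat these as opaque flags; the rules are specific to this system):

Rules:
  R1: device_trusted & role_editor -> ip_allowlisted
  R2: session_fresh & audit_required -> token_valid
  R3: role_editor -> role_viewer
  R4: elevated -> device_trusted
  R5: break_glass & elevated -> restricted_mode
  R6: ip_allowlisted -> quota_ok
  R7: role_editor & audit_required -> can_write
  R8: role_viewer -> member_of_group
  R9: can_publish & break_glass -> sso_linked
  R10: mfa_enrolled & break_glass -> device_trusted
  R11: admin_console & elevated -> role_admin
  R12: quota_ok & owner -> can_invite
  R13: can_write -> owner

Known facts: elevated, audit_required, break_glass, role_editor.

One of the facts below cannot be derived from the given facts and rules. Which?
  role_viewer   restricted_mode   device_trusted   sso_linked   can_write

Round 1 — R3, R4, R5, R7, derive role_viewer, device_trusted, restricted_mode, can_write.
Round 2 — R1, R8, R13, derive ip_allowlisted, member_of_group, owner.
Round 3 — R6, derive quota_ok.
Round 4 — R12, derive can_invite.
Derived: restricted_mode (round 1), device_trusted (round 1), can_write (round 1), role_viewer (round 1). sso_linked never appears in any round.

sso_linked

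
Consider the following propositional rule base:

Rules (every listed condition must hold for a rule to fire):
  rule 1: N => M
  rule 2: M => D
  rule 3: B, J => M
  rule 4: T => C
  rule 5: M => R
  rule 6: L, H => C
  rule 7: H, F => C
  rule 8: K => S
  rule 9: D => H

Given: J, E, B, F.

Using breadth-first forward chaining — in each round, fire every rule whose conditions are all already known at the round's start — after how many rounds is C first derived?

Round 1: rule 3 [B, J => M]. New: M.
Round 2: rule 2 [M => D]; rule 5 [M => R]. New: D, R.
Round 3: rule 9 [D => H]. New: H.
Round 4: rule 7 [H, F => C]. New: C.
C first appears in round 4.

4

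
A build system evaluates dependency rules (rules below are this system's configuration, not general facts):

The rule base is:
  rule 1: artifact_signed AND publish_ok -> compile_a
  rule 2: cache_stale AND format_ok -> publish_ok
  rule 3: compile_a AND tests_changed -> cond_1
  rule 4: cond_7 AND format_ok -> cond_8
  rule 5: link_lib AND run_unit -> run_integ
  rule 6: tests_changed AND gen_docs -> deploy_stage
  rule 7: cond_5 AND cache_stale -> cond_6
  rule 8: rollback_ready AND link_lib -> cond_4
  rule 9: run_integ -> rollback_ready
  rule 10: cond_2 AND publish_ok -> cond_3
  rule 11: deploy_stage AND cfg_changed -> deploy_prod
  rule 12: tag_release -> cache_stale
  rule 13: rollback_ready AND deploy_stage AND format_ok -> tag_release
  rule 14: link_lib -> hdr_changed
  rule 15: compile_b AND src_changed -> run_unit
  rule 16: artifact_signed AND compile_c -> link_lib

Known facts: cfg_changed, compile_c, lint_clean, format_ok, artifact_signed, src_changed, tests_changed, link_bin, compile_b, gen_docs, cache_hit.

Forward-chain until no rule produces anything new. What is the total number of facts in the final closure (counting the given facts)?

Round 1 — rule 6, rule 15, rule 16, derive deploy_stage, run_unit, link_lib.
Round 2 — rule 5, rule 11, rule 14, derive run_integ, deploy_prod, hdr_changed.
Round 3 — rule 9, derive rollback_ready.
Round 4 — rule 8, rule 13, derive cond_4, tag_release.
Round 5 — rule 12, derive cache_stale.
Round 6 — rule 2, derive publish_ok.
Round 7 — rule 1, derive compile_a.
Round 8 — rule 3, derive cond_1.
Closure: {artifact_signed, cache_hit, cache_stale, cfg_changed, compile_a, compile_b, compile_c, cond_1, cond_4, deploy_prod, deploy_stage, format_ok, gen_docs, hdr_changed, link_bin, link_lib, lint_clean, publish_ok, rollback_ready, run_integ, run_unit, src_changed, tag_release, tests_changed} — 24 facts.

24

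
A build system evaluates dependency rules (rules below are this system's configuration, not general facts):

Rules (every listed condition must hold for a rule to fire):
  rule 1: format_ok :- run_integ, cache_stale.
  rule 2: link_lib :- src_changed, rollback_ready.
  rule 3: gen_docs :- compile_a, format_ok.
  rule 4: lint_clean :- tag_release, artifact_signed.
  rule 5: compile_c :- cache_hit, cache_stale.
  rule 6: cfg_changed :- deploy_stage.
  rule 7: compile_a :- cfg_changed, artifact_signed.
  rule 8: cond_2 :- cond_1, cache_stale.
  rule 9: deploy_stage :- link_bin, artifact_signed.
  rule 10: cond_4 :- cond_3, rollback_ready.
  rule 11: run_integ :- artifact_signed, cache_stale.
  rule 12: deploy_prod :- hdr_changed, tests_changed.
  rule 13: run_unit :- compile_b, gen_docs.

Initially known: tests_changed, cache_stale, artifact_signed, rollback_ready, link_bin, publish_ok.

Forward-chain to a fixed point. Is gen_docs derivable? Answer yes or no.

Round 1: rule 9 [deploy_stage :- link_bin, artifact_signed.]; rule 11 [run_integ :- artifact_signed, cache_stale.]. New: deploy_stage, run_integ.
Round 2: rule 1 [format_ok :- run_integ, cache_stale.]; rule 6 [cfg_changed :- deploy_stage.]. New: format_ok, cfg_changed.
Round 3: rule 7 [compile_a :- cfg_changed, artifact_signed.]. New: compile_a.
Round 4: rule 3 [gen_docs :- compile_a, format_ok.]. New: gen_docs.
gen_docs appears in round 4, so it is derivable.

yes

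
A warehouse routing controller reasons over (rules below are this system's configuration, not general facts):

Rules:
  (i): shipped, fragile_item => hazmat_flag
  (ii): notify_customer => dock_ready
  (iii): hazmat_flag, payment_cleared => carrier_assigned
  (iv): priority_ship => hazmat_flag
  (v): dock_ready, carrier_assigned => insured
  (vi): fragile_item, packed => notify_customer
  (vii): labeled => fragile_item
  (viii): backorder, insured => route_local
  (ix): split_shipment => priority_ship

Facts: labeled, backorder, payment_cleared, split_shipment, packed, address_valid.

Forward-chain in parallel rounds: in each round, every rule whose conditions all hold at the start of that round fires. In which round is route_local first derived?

Round 1: (vii) [labeled => fragile_item]; (ix) [split_shipment => priority_ship]. Adds fragile_item, priority_ship.
Round 2: (iv) [priority_ship => hazmat_flag]; (vi) [fragile_item, packed => notify_customer]. Adds hazmat_flag, notify_customer.
Round 3: (ii) [notify_customer => dock_ready]; (iii) [hazmat_flag, payment_cleared => carrier_assigned]. Adds dock_ready, carrier_assigned.
Round 4: (v) [dock_ready, carrier_assigned => insured]. Adds insured.
Round 5: (viii) [backorder, insured => route_local]. Adds route_local.
route_local first appears in round 5.

5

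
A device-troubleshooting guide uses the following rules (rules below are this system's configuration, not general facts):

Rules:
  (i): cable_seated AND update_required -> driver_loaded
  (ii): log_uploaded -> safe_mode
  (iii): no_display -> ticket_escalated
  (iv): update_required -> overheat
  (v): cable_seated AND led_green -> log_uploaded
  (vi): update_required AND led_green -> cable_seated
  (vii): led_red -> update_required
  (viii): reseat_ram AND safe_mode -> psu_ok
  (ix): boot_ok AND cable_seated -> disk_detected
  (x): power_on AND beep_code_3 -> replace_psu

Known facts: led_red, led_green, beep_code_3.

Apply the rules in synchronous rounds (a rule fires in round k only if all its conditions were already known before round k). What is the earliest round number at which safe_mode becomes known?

4

Round 1: (vii) [led_red -> update_required]. New: update_required.
Round 2: (iv) [update_required -> overheat]; (vi) [update_required AND led_green -> cable_seated]. New: overheat, cable_seated.
Round 3: (i) [cable_seated AND update_required -> driver_loaded]; (v) [cable_seated AND led_green -> log_uploaded]. New: driver_loaded, log_uploaded.
Round 4: (ii) [log_uploaded -> safe_mode]. New: safe_mode.
safe_mode first appears in round 4.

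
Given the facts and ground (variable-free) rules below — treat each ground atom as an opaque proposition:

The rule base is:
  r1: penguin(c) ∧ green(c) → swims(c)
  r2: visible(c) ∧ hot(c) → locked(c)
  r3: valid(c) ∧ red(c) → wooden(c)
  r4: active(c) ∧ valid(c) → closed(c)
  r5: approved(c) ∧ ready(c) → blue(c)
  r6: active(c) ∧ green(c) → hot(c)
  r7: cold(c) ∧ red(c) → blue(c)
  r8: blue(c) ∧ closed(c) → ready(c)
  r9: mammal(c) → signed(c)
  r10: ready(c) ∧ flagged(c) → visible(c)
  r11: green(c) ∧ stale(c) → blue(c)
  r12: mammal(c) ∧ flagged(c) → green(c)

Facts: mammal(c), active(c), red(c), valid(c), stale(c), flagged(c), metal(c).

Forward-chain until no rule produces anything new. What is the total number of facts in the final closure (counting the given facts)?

Round 1: r3 [valid(c) ∧ red(c) → wooden(c)]; r4 [active(c) ∧ valid(c) → closed(c)]; r9 [mammal(c) → signed(c)]; r12 [mammal(c) ∧ flagged(c) → green(c)]. Adds wooden(c), closed(c), signed(c), green(c).
Round 2: r6 [active(c) ∧ green(c) → hot(c)]; r11 [green(c) ∧ stale(c) → blue(c)]. Adds hot(c), blue(c).
Round 3: r8 [blue(c) ∧ closed(c) → ready(c)]. Adds ready(c).
Round 4: r10 [ready(c) ∧ flagged(c) → visible(c)]. Adds visible(c).
Round 5: r2 [visible(c) ∧ hot(c) → locked(c)]. Adds locked(c).
Closure: {active(c), blue(c), closed(c), flagged(c), green(c), hot(c), locked(c), mammal(c), metal(c), ready(c), red(c), signed(c), stale(c), valid(c), visible(c), wooden(c)} — 16 facts.

16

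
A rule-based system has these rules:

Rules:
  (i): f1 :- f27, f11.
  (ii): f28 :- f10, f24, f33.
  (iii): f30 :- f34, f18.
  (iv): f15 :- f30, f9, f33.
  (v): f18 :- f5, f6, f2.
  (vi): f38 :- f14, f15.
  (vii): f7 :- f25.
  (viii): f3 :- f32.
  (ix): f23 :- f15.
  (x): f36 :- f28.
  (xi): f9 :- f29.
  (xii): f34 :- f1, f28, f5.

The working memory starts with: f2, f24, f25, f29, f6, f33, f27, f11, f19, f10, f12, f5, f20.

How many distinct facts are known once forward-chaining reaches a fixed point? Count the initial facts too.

23

Round 1: (i) [f1 :- f27, f11.]; (ii) [f28 :- f10, f24, f33.]; (v) [f18 :- f5, f6, f2.]; (vii) [f7 :- f25.]; (xi) [f9 :- f29.]. Adds f1, f28, f18, f7, f9.
Round 2: (x) [f36 :- f28.]; (xii) [f34 :- f1, f28, f5.]. Adds f36, f34.
Round 3: (iii) [f30 :- f34, f18.]. Adds f30.
Round 4: (iv) [f15 :- f30, f9, f33.]. Adds f15.
Round 5: (ix) [f23 :- f15.]. Adds f23.
Closure: {f1, f10, f11, f12, f15, f18, f19, f2, f20, f23, f24, f25, f27, f28, f29, f30, f33, f34, f36, f5, f6, f7, f9} — 23 facts.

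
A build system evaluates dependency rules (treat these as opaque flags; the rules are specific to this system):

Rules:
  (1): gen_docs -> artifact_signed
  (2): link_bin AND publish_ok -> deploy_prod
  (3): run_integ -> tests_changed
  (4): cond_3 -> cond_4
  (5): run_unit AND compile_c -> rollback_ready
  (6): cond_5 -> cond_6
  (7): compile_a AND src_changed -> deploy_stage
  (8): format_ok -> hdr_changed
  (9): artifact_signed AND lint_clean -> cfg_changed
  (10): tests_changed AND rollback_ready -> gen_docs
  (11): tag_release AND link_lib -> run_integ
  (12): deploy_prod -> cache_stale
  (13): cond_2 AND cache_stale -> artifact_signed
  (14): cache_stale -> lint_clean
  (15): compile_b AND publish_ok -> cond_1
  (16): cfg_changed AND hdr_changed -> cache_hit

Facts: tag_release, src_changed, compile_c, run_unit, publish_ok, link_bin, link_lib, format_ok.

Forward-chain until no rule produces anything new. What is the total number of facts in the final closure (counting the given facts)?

Round 1: (2) [link_bin AND publish_ok -> deploy_prod]; (5) [run_unit AND compile_c -> rollback_ready]; (8) [format_ok -> hdr_changed]; (11) [tag_release AND link_lib -> run_integ]. New: deploy_prod, rollback_ready, hdr_changed, run_integ.
Round 2: (3) [run_integ -> tests_changed]; (12) [deploy_prod -> cache_stale]. New: tests_changed, cache_stale.
Round 3: (10) [tests_changed AND rollback_ready -> gen_docs]; (14) [cache_stale -> lint_clean]. New: gen_docs, lint_clean.
Round 4: (1) [gen_docs -> artifact_signed]. New: artifact_signed.
Round 5: (9) [artifact_signed AND lint_clean -> cfg_changed]. New: cfg_changed.
Round 6: (16) [cfg_changed AND hdr_changed -> cache_hit]. New: cache_hit.
Closure: {artifact_signed, cache_hit, cache_stale, cfg_changed, compile_c, deploy_prod, format_ok, gen_docs, hdr_changed, link_bin, link_lib, lint_clean, publish_ok, rollback_ready, run_integ, run_unit, src_changed, tag_release, tests_changed} — 19 facts.

19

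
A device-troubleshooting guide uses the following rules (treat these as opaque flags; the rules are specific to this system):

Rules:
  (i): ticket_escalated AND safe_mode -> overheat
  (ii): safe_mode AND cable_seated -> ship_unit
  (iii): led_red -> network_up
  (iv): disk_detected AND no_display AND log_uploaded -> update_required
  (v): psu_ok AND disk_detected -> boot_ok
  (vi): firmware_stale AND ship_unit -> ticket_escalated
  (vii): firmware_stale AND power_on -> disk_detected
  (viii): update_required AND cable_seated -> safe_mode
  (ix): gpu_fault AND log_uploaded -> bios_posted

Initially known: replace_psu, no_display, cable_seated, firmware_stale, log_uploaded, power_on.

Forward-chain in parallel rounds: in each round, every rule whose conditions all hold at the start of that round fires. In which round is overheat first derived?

Round 1: (vii) [firmware_stale AND power_on -> disk_detected]. New: disk_detected.
Round 2: (iv) [disk_detected AND no_display AND log_uploaded -> update_required]. New: update_required.
Round 3: (viii) [update_required AND cable_seated -> safe_mode]. New: safe_mode.
Round 4: (ii) [safe_mode AND cable_seated -> ship_unit]. New: ship_unit.
Round 5: (vi) [firmware_stale AND ship_unit -> ticket_escalated]. New: ticket_escalated.
Round 6: (i) [ticket_escalated AND safe_mode -> overheat]. New: overheat.
overheat first appears in round 6.

6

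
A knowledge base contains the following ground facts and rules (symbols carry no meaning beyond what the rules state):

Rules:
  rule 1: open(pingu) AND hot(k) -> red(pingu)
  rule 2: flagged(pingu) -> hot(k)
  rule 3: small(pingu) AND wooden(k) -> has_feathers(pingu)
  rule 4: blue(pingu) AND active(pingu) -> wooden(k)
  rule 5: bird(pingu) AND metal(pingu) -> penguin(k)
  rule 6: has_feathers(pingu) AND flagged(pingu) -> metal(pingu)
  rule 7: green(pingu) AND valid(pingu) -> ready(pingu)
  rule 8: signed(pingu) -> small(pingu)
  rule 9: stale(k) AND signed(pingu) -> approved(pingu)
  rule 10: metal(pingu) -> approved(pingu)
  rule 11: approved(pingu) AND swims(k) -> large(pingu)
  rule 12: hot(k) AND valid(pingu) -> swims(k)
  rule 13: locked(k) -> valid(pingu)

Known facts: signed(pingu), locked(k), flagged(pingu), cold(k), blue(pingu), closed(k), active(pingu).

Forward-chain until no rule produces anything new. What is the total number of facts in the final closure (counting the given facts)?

16

Round 1: rule 2 [flagged(pingu) -> hot(k)]; rule 4 [blue(pingu) AND active(pingu) -> wooden(k)]; rule 8 [signed(pingu) -> small(pingu)]; rule 13 [locked(k) -> valid(pingu)]. Adds hot(k), wooden(k), small(pingu), valid(pingu).
Round 2: rule 3 [small(pingu) AND wooden(k) -> has_feathers(pingu)]; rule 12 [hot(k) AND valid(pingu) -> swims(k)]. Adds has_feathers(pingu), swims(k).
Round 3: rule 6 [has_feathers(pingu) AND flagged(pingu) -> metal(pingu)]. Adds metal(pingu).
Round 4: rule 10 [metal(pingu) -> approved(pingu)]. Adds approved(pingu).
Round 5: rule 11 [approved(pingu) AND swims(k) -> large(pingu)]. Adds large(pingu).
Closure: {active(pingu), approved(pingu), blue(pingu), closed(k), cold(k), flagged(pingu), has_feathers(pingu), hot(k), large(pingu), locked(k), metal(pingu), signed(pingu), small(pingu), swims(k), valid(pingu), wooden(k)} — 16 facts.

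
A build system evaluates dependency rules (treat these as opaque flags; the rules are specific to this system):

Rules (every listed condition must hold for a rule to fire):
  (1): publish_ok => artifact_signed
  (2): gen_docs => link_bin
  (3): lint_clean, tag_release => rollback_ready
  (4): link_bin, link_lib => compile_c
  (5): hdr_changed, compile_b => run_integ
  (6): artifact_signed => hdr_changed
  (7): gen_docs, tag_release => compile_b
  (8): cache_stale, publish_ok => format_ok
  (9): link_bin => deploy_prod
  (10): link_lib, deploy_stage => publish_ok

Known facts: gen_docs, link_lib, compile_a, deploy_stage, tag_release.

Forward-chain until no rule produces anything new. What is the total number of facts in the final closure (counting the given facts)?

Round 1: (2) [gen_docs => link_bin]; (7) [gen_docs, tag_release => compile_b]; (10) [link_lib, deploy_stage => publish_ok]. Adds link_bin, compile_b, publish_ok.
Round 2: (1) [publish_ok => artifact_signed]; (4) [link_bin, link_lib => compile_c]; (9) [link_bin => deploy_prod]. Adds artifact_signed, compile_c, deploy_prod.
Round 3: (6) [artifact_signed => hdr_changed]. Adds hdr_changed.
Round 4: (5) [hdr_changed, compile_b => run_integ]. Adds run_integ.
Closure: {artifact_signed, compile_a, compile_b, compile_c, deploy_prod, deploy_stage, gen_docs, hdr_changed, link_bin, link_lib, publish_ok, run_integ, tag_release} — 13 facts.

13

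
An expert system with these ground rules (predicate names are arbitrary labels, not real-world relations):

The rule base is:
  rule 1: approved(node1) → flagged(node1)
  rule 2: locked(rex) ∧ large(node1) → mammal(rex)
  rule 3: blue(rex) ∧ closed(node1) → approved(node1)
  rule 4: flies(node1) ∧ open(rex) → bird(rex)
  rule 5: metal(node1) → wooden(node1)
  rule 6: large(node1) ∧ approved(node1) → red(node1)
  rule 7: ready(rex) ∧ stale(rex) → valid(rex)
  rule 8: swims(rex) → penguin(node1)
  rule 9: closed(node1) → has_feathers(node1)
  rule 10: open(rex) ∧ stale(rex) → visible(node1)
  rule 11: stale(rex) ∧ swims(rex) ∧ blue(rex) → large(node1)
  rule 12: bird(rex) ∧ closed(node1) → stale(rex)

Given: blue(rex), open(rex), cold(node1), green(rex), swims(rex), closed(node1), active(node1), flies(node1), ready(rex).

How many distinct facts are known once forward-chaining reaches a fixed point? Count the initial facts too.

19

Round 1 fires rule 3, rule 4, rule 8, rule 9, giving approved(node1), bird(rex), penguin(node1), has_feathers(node1).
Round 2 fires rule 1, rule 12, giving flagged(node1), stale(rex).
Round 3 fires rule 7, rule 10, rule 11, giving valid(rex), visible(node1), large(node1).
Round 4 fires rule 6, giving red(node1).
Closure: {active(node1), approved(node1), bird(rex), blue(rex), closed(node1), cold(node1), flagged(node1), flies(node1), green(rex), has_feathers(node1), large(node1), open(rex), penguin(node1), ready(rex), red(node1), stale(rex), swims(rex), valid(rex), visible(node1)} — 19 facts.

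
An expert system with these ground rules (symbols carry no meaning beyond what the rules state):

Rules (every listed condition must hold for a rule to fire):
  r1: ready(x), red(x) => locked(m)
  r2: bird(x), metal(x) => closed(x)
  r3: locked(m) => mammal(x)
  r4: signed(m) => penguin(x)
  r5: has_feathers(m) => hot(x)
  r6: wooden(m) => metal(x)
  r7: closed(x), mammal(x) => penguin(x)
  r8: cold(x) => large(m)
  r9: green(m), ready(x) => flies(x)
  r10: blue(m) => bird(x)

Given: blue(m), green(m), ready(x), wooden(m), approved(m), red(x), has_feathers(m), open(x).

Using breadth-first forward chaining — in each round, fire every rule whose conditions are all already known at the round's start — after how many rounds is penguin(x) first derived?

3

Round 1: r1 [ready(x), red(x) => locked(m)]; r5 [has_feathers(m) => hot(x)]; r6 [wooden(m) => metal(x)]; r9 [green(m), ready(x) => flies(x)]; r10 [blue(m) => bird(x)]. Adds locked(m), hot(x), metal(x), flies(x), bird(x).
Round 2: r2 [bird(x), metal(x) => closed(x)]; r3 [locked(m) => mammal(x)]. Adds closed(x), mammal(x).
Round 3: r7 [closed(x), mammal(x) => penguin(x)]. Adds penguin(x).
penguin(x) first appears in round 3.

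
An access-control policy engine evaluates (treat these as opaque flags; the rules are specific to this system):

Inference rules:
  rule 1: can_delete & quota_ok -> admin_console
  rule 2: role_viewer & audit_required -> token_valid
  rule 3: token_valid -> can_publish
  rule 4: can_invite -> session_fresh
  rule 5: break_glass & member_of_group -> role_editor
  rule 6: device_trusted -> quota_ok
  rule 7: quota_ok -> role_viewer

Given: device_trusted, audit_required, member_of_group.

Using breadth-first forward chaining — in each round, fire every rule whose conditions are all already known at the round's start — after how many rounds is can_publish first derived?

4

[1] rule 6 [device_trusted -> quota_ok]. ⇒ new: quota_ok.
[2] rule 7 [quota_ok -> role_viewer]. ⇒ new: role_viewer.
[3] rule 2 [role_viewer & audit_required -> token_valid]. ⇒ new: token_valid.
[4] rule 3 [token_valid -> can_publish]. ⇒ new: can_publish.
can_publish first appears in round 4.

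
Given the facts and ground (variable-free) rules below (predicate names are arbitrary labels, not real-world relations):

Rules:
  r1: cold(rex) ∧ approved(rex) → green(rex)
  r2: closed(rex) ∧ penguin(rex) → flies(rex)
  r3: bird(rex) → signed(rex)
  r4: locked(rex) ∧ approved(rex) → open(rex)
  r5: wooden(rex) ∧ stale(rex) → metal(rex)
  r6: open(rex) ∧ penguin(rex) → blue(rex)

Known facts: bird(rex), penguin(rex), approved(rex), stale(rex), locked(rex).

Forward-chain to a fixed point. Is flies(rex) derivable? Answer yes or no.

Round 1: r3 [bird(rex) → signed(rex)]; r4 [locked(rex) ∧ approved(rex) → open(rex)]. Adds signed(rex), open(rex).
Round 2: r6 [open(rex) ∧ penguin(rex) → blue(rex)]. Adds blue(rex).
Fixed point reached. flies(rex) is concluded only by r2; r2 needs closed(rex) (never derived).

no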